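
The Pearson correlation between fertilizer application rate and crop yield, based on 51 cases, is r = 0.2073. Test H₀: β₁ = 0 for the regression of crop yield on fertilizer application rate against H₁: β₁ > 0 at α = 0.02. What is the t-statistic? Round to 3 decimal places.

t = 1.483

t = r·√(n − 2)/√(1 − r²) = 0.2073·√49/√0.957027 = 1.483.
df = n − 2 = 49.
One-sided p ≈ 0.0722, which is ≥ 0.02, so fail to reject H₀.
The data do not give significant evidence of a linear association between fertilizer application rate and crop yield.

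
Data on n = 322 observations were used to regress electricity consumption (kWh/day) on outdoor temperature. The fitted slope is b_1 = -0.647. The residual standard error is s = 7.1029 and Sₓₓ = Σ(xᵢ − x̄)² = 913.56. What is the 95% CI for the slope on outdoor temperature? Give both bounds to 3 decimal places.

(-1.109, -0.185)

SE(b_1) = s/√Sₓₓ = 7.1029/√913.56 = 0.235.
df = n − 2 = 320.
t* = t_{0.025, 320} = 1.967405.
Margin = t* × SE = 1.967405 × 0.235 = 0.46234.
CI: -0.647 ± 0.46234 → (-1.109, -0.185).
With 95% confidence, each one-unit increase in outdoor temperature is associated with a change of between -1.109 and -0.185 kWh/day in electricity consumption.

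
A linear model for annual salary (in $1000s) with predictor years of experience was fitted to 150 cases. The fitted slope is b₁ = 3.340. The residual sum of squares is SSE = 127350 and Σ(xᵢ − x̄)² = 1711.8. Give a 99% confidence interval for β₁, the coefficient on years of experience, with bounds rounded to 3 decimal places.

MSE = SSE/(n − 2) = 127350/148 = 860.473.
SE(b₁) = √(MSE/Sₓₓ) = √(860.473/1711.8) = 0.708993.
df = n − 2 = 148.
t* = t_{0.005, 148} = 2.609456.
Margin = t* × SE = 2.609456 × 0.708993 = 1.85009.
CI: 3.340 ± 1.85009 → (1.490, 5.190).
With 99% confidence, each one-unit increase in years of experience is associated with a change of between 1.490 and 5.190 $1000s in annual salary.

(1.490, 5.190)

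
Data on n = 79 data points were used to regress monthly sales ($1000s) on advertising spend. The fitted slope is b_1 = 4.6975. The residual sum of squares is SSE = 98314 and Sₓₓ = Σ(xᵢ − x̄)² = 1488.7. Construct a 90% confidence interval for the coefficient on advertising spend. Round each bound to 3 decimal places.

(3.156, 6.239)

MSE = SSE/(n − 2) = 98314/77 = 1276.81.
SE(b_1) = √(MSE/Sₓₓ) = √(1276.81/1488.7) = 0.926102.
df = n − 2 = 77.
t* = t_{0.05, 77} = 1.664885.
Margin = t* × SE = 1.664885 × 0.926102 = 1.54185.
CI: 4.6975 ± 1.54185 → (3.156, 6.239).
With 90% confidence, each one-unit increase in advertising spend is associated with a change of between 3.156 and 6.239 $1000s in monthly sales.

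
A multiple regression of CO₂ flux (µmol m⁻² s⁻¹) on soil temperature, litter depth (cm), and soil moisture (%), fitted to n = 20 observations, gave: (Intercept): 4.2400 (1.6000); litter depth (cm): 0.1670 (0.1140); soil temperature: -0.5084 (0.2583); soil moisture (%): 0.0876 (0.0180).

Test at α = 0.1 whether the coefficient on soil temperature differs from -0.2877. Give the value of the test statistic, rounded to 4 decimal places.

Read off: b = -0.5084, SE = 0.2583 for soil temperature.
H₀: β₁ = -0.2877 vs H₁: β₁ ≠ -0.2877.
t = (-0.5084 − (-0.2877)) / 0.2583 = -0.8544.
df = n − k − 1 = 20 − 3 − 1 = 16.
Two-sided p ≈ 0.4055, which is ≥ 0.1, so fail to reject H₀.
The data are consistent with a true slope of -0.2877 µmol m⁻² s⁻¹ per unit of soil temperature, holding the other predictors fixed.

t = -0.8544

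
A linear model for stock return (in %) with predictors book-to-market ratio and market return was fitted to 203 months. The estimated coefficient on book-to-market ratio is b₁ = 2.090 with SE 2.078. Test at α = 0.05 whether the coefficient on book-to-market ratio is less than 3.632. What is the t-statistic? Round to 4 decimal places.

H₀: β₁ = 3.632 vs H₁: β₁ < 3.632.
t = (b₁ − β₁⁰)/SE = (2.090 − 3.632) / 2.078 = -0.7421.
df = n − k − 1 = 203 − 2 − 1 = 200.
One-sided p ≈ 0.2295, which is ≥ 0.05, so fail to reject H₀.
The data do not give significant evidence that the true slope on book-to-market ratio is below 3.632 % per unit, holding the other predictors fixed.

t = -0.7421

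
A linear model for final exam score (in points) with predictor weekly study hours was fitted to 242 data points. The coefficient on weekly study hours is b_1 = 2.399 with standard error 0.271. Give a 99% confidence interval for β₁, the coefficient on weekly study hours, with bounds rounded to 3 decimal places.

df = n − 2 = 242 − 2 = 240.
t* = t_{0.005, 240} = 2.596469.
Margin = t* × SE = 2.596469 × 0.271 = 0.70364.
CI: 2.399 ± 0.70364 → (1.695, 3.103).
With 99% confidence, each one-unit increase in weekly study hours is associated with a change of between 1.695 and 3.103 points in final exam score.

(1.695, 3.103)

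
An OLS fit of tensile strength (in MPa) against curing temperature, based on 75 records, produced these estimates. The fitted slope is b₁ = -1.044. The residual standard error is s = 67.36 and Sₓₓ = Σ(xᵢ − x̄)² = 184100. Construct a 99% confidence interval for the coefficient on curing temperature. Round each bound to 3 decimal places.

(-1.459, -0.629)

SE(b₁) = s/√Sₓₓ = 67.36/√184100 = 0.156991.
df = n − 2 = 73.
t* = t_{0.005, 73} = 2.644869.
Margin = t* × SE = 2.644869 × 0.156991 = 0.41522.
CI: -1.044 ± 0.41522 → (-1.459, -0.629).
With 99% confidence, each one-unit increase in curing temperature is associated with a change of between -1.459 and -0.629 MPa in tensile strength.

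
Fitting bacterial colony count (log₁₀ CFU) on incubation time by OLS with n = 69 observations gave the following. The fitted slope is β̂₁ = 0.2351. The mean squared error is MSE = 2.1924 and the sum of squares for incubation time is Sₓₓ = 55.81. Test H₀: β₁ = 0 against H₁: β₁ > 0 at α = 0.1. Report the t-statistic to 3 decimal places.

SE(β̂₁) = √(MSE/Sₓₓ) = √(2.1924/55.81) = 0.1982.
t = 0.2351 / 0.1982 = 1.186.
df = n − 2 = 67.
One-sided p ≈ 0.1199, which is ≥ 0.1, so fail to reject H₀.
The data do not give significant evidence that the true slope on incubation time is positive.

t = 1.186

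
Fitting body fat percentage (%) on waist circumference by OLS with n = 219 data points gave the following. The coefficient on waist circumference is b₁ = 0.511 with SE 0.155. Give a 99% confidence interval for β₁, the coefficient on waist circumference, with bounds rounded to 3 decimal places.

(0.108, 0.914)

df = n − 2 = 219 − 2 = 217.
t* = t_{0.005, 217} = 2.598675.
Margin = t* × SE = 2.598675 × 0.155 = 0.40279.
CI: 0.511 ± 0.40279 → (0.108, 0.914).
With 99% confidence, each one-unit increase in waist circumference is associated with a change of between 0.108 and 0.914 % in body fat percentage.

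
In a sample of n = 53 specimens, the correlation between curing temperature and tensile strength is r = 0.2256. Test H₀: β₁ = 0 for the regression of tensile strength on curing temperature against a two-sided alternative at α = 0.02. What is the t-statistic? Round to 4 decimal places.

t = 1.6537

t = r·√(n − 2)/√(1 − r²) = 0.2256·√51/√0.949105 = 1.6537.
df = n − 2 = 51.
Two-sided p ≈ 0.1043, which is ≥ 0.02, so fail to reject H₀.
The data do not give significant evidence of a linear association between curing temperature and tensile strength.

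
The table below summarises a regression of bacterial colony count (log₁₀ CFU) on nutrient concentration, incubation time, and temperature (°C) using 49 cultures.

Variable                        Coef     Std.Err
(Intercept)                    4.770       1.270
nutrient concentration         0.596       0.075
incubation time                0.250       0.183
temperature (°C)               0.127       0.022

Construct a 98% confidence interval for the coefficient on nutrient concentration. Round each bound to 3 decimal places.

Read off: b = 0.596, SE = 0.075 for nutrient concentration.
df = n − k − 1 = 49 − 3 − 1 = 45.
t* = t_{0.01, 45} = 2.412116.
Margin = t* × SE = 2.412116 × 0.075 = 0.18091.
CI: 0.596 ± 0.18091 → (0.415, 0.777).

(0.415, 0.777)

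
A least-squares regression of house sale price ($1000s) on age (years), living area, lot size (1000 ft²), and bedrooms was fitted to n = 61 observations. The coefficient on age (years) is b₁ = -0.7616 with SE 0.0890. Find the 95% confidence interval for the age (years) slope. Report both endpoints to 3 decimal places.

(-0.940, -0.583)

df = n − k − 1 = 61 − 4 − 1 = 56.
t* = t_{0.025, 56} = 2.003241.
Margin = t* × SE = 2.003241 × 0.0890 = 0.17829.
CI: -0.7616 ± 0.17829 → (-0.940, -0.583).
With 95% confidence, each one-unit increase in age (years) is associated with a change of between -0.940 and -0.583 $1000s in house sale price, holding the other predictors fixed.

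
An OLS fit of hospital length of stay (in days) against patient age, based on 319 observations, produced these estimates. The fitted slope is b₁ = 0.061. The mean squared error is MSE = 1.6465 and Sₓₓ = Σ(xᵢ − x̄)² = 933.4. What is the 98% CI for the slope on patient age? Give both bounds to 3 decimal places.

SE(b₁) = √(MSE/Sₓₓ) = √(1.6465/933.4) = 0.0419998.
df = n − 2 = 317.
t* = t_{0.01, 317} = 2.338169.
Margin = t* × SE = 2.338169 × 0.0419998 = 0.09820.
CI: 0.061 ± 0.09820 → (-0.037, 0.159).
With 98% confidence, each one-unit increase in patient age is associated with a change of between -0.037 and 0.159 days in hospital length of stay.

(-0.037, 0.159)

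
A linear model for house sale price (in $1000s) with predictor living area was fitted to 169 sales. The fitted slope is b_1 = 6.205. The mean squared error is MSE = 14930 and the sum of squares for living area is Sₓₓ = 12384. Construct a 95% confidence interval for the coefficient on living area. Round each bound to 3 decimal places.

(4.037, 8.373)

SE(b_1) = √(MSE/Sₓₓ) = √(14930/12384) = 1.09799.
df = n − 2 = 167.
t* = t_{0.025, 167} = 1.974271.
Margin = t* × SE = 1.974271 × 1.09799 = 2.16773.
CI: 6.205 ± 2.16773 → (4.037, 8.373).
With 95% confidence, each one-unit increase in living area is associated with a change of between 4.037 and 8.373 $1000s in house sale price.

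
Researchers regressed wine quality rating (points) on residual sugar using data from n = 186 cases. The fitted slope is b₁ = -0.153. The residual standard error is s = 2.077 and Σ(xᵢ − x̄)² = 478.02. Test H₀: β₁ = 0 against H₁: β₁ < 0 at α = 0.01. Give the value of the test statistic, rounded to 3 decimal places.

SE(b₁) = s/√Sₓₓ = 2.077/√478.02 = 0.0949978.
t = -0.153 / 0.0949978 = -1.611.
df = n − 2 = 184.
One-sided p ≈ 0.0545, which is ≥ 0.01, so fail to reject H₀.
The data do not give significant evidence that the true slope on residual sugar is negative.

t = -1.611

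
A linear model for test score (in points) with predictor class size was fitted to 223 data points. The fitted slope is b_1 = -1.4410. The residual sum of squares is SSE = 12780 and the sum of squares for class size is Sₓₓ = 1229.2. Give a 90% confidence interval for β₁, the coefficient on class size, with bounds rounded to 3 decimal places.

(-1.799, -1.083)

MSE = SSE/(n − 2) = 12780/221 = 57.8281.
SE(b_1) = √(MSE/Sₓₓ) = √(57.8281/1229.2) = 0.216899.
df = n − 2 = 221.
t* = t_{0.05, 221} = 1.651778.
Margin = t* × SE = 1.651778 × 0.216899 = 0.35827.
CI: -1.4410 ± 0.35827 → (-1.799, -1.083).
With 90% confidence, each one-unit increase in class size is associated with a change of between -1.799 and -1.083 points in test score.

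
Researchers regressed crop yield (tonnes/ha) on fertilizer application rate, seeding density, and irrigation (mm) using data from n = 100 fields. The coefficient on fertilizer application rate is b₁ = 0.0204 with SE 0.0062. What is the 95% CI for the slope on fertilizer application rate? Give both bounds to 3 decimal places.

(0.008, 0.033)

df = n − k − 1 = 100 − 3 − 1 = 96.
t* = t_{0.025, 96} = 1.984984.
Margin = t* × SE = 1.984984 × 0.0062 = 0.01231.
CI: 0.0204 ± 0.01231 → (0.008, 0.033).
With 95% confidence, each one-unit increase in fertilizer application rate is associated with a change of between 0.008 and 0.033 tonnes/ha in crop yield, holding the other predictors fixed.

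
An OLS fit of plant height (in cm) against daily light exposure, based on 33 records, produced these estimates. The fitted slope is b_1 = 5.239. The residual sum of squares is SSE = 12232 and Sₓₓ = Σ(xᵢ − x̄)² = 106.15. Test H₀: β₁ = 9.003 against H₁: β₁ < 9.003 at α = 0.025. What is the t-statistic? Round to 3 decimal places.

MSE = SSE/(n − 2) = 12232/31 = 394.581.
SE(b_1) = √(MSE/Sₓₓ) = √(394.581/106.15) = 1.928.
t = (5.239 − 9.003) / 1.928 = -1.952.
df = n − 2 = 31.
One-sided p ≈ 0.0300, which is ≥ 0.025, so fail to reject H₀.
The data do not give significant evidence that the true slope on daily light exposure is below 9.003 cm per unit.

t = -1.952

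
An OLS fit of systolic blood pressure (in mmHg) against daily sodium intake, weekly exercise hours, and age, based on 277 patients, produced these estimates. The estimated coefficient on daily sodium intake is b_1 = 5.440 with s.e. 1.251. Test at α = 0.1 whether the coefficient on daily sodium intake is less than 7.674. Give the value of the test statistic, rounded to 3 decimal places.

t = -1.786

H₀: β₁ = 7.674 vs H₁: β₁ < 7.674.
t = (b_1 − β₁⁰)/SE = (5.440 − 7.674) / 1.251 = -1.786.
df = n − k − 1 = 277 − 3 − 1 = 273.
One-sided p ≈ 0.0376, which is < 0.1, so reject H₀.
There is evidence that the true slope on daily sodium intake is below 7.674 mmHg per unit, holding the other predictors fixed.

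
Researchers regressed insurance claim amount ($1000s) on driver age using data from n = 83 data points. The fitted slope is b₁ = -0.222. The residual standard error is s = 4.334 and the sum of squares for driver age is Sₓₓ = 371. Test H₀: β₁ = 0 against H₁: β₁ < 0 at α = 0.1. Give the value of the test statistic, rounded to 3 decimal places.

SE(b₁) = s/√Sₓₓ = 4.334/√371 = 0.22501.
t = -0.222 / 0.22501 = -0.987.
df = n − 2 = 81.
One-sided p ≈ 0.1634, which is ≥ 0.1, so fail to reject H₀.
The data do not give significant evidence that the true slope on driver age is negative.

t = -0.987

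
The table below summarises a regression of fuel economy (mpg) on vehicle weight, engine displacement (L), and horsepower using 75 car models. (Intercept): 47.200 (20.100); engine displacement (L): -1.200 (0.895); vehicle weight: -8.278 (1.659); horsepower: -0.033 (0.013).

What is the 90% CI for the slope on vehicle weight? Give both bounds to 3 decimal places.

(-11.043, -5.513)

Read off: b = -8.278, SE = 1.659 for vehicle weight.
df = n − k − 1 = 75 − 3 − 1 = 71.
t* = t_{0.05, 71} = 1.6666.
Margin = t* × SE = 1.6666 × 1.659 = 2.76489.
CI: -8.278 ± 2.76489 → (-11.043, -5.513).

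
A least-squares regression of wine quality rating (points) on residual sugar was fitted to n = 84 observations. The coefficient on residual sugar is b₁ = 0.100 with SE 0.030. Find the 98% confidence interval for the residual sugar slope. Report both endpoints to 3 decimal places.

(0.029, 0.171)

df = n − 2 = 84 − 2 = 82.
t* = t_{0.01, 82} = 2.372687.
Margin = t* × SE = 2.372687 × 0.030 = 0.07118.
CI: 0.100 ± 0.07118 → (0.029, 0.171).
With 98% confidence, each one-unit increase in residual sugar is associated with a change of between 0.029 and 0.171 points in wine quality rating.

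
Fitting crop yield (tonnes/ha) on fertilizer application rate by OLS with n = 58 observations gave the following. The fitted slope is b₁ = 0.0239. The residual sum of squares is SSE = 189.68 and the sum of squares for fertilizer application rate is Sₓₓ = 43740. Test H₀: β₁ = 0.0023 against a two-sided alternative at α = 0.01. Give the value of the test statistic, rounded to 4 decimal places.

t = 2.4546

MSE = SSE/(n − 2) = 189.68/56 = 3.38714.
SE(b₁) = √(MSE/Sₓₓ) = √(3.38714/43740) = 0.00879989.
t = (0.0239 − 0.0023) / 0.00879989 = 2.4546.
df = n − 2 = 56.
Two-sided p ≈ 0.0172, which is ≥ 0.01, so fail to reject H₀.
The data are consistent with a true slope of 0.0023 tonnes/ha per unit of fertilizer application rate.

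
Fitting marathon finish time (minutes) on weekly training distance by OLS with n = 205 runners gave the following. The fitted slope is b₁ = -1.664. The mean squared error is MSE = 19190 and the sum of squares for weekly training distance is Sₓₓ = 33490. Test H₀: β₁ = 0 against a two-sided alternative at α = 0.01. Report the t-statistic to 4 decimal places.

t = -2.1982

SE(b₁) = √(MSE/Sₓₓ) = √(19190/33490) = 0.756972.
t = -1.664 / 0.756972 = -2.1982.
df = n − 2 = 203.
Two-sided p ≈ 0.0291, which is ≥ 0.01, so fail to reject H₀.
The data do not give significant evidence of an association between weekly training distance and marathon finish time.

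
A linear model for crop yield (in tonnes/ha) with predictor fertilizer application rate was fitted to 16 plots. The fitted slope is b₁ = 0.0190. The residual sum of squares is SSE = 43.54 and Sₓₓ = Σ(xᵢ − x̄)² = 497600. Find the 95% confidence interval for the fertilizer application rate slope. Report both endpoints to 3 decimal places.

(0.014, 0.024)

MSE = SSE/(n − 2) = 43.54/14 = 3.11.
SE(b₁) = √(MSE/Sₓₓ) = √(3.11/497600) = 0.0025.
df = n − 2 = 14.
t* = t_{0.025, 14} = 2.144787.
Margin = t* × SE = 2.144787 × 0.0025 = 0.00536.
CI: 0.0190 ± 0.00536 → (0.014, 0.024).
With 95% confidence, each one-unit increase in fertilizer application rate is associated with a change of between 0.014 and 0.024 tonnes/ha in crop yield.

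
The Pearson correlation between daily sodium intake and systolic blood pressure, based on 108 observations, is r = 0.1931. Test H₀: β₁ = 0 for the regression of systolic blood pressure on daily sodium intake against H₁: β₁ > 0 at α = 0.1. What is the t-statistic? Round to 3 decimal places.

t = 2.026

t = r·√(n − 2)/√(1 − r²) = 0.1931·√106/√0.962712 = 2.026.
df = n − 2 = 106.
One-sided p ≈ 0.0226, which is < 0.1, so reject H₀.
There is evidence of a linear association between daily sodium intake and systolic blood pressure.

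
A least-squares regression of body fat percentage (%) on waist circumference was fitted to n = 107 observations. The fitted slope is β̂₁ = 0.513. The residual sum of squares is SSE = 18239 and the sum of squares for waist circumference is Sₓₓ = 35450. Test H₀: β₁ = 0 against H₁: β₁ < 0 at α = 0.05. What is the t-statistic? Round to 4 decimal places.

MSE = SSE/(n − 2) = 18239/105 = 173.705.
SE(β̂₁) = √(MSE/Sₓₓ) = √(173.705/35450) = 0.07.
t = 0.513 / 0.07 = 7.3286.
df = n − 2 = 105.
One-sided p ≈ 1.0000, which is ≥ 0.05, so fail to reject H₀.
The data do not give significant evidence that the true slope on waist circumference is negative.

t = 7.3286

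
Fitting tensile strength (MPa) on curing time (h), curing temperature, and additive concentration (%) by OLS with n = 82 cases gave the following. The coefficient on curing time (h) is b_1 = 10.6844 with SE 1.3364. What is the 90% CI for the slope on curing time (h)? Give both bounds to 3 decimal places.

df = n − k − 1 = 82 − 3 − 1 = 78.
t* = t_{0.05, 78} = 1.664625.
Margin = t* × SE = 1.664625 × 1.3364 = 2.22460.
CI: 10.6844 ± 2.22460 → (8.460, 12.909).
With 90% confidence, each one-unit increase in curing time (h) is associated with a change of between 8.460 and 12.909 MPa in tensile strength, holding the other predictors fixed.

(8.460, 12.909)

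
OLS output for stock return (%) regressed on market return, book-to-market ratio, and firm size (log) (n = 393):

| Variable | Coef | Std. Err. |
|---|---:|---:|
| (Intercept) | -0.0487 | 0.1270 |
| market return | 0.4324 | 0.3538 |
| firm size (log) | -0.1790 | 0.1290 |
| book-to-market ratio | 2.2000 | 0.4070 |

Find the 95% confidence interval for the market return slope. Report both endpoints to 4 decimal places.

(-0.2632, 1.1280)

Read off: b = 0.4324, SE = 0.3538 for market return.
df = n − k − 1 = 393 − 3 − 1 = 389.
t* = t_{0.025, 389} = 1.966081.
Margin = t* × SE = 1.966081 × 0.3538 = 0.695599.
CI: 0.4324 ± 0.695599 → (-0.2632, 1.1280).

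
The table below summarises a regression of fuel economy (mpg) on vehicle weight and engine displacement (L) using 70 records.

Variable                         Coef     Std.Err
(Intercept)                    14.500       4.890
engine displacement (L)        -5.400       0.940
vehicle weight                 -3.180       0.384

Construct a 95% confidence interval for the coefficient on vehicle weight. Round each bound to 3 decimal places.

(-3.946, -2.414)

Read off: b = -3.180, SE = 0.384 for vehicle weight.
df = n − k − 1 = 70 − 2 − 1 = 67.
t* = t_{0.025, 67} = 1.996008.
Margin = t* × SE = 1.996008 × 0.384 = 0.76647.
CI: -3.180 ± 0.76647 → (-3.946, -2.414).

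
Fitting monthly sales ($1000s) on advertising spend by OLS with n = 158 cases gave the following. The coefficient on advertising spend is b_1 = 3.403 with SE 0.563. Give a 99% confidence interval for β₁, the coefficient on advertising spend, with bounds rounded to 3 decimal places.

df = n − 2 = 158 − 2 = 156.
t* = t_{0.005, 156} = 2.607712.
Margin = t* × SE = 2.607712 × 0.563 = 1.46814.
CI: 3.403 ± 1.46814 → (1.935, 4.871).
With 99% confidence, each one-unit increase in advertising spend is associated with a change of between 1.935 and 4.871 $1000s in monthly sales.

(1.935, 4.871)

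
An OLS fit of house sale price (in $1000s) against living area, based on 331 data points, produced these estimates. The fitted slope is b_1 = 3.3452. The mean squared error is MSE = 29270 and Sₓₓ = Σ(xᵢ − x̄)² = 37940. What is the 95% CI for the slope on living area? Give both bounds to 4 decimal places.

(1.6173, 5.0731)

SE(b_1) = √(MSE/Sₓₓ) = √(29270/37940) = 0.87834.
df = n − 2 = 329.
t* = t_{0.025, 329} = 1.967201.
Margin = t* × SE = 1.967201 × 0.87834 = 1.727871.
CI: 3.3452 ± 1.727871 → (1.6173, 5.0731).
With 95% confidence, each one-unit increase in living area is associated with a change of between 1.6173 and 5.0731 $1000s in house sale price.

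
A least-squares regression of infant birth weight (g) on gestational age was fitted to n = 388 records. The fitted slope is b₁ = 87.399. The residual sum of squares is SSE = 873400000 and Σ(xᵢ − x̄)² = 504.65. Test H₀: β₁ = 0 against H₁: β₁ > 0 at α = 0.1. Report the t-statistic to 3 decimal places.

MSE = SSE/(n − 2) = 873400000/386 = 2.26269e+06.
SE(b₁) = √(MSE/Sₓₓ) = √(2.26269e+06/504.65) = 66.9604.
t = 87.399 / 66.9604 = 1.305.
df = n − 2 = 386.
One-sided p ≈ 0.0963, which is < 0.1, so reject H₀.
There is evidence that the true slope on gestational age is positive.

t = 1.305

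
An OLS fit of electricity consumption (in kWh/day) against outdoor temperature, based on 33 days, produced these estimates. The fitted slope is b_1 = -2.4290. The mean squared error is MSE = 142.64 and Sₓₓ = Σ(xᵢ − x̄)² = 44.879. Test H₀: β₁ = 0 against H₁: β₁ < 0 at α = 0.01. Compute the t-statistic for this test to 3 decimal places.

SE(b_1) = √(MSE/Sₓₓ) = √(142.64/44.879) = 1.78279.
t = -2.4290 / 1.78279 = -1.362.
df = n − 2 = 31.
One-sided p ≈ 0.0914, which is ≥ 0.01, so fail to reject H₀.
The data do not give significant evidence that the true slope on outdoor temperature is negative.

t = -1.362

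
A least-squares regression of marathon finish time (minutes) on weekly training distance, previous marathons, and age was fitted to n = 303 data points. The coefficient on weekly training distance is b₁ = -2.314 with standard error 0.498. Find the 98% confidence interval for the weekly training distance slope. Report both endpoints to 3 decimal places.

df = n − k − 1 = 303 − 3 − 1 = 299.
t* = t_{0.01, 299} = 2.338884.
Margin = t* × SE = 2.338884 × 0.498 = 1.16476.
CI: -2.314 ± 1.16476 → (-3.479, -1.149).
With 98% confidence, each one-unit increase in weekly training distance is associated with a change of between -3.479 and -1.149 minutes in marathon finish time, holding the other predictors fixed.

(-3.479, -1.149)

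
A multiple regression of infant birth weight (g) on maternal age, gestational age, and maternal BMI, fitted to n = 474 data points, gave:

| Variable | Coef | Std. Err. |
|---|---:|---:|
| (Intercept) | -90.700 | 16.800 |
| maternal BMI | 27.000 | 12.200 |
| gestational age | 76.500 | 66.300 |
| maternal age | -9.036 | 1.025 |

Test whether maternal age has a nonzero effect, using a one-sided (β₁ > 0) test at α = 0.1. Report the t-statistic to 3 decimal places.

t = -8.816

Read off: b = -9.036, SE = 1.025 for maternal age.
H₀: β₁ = 0 vs H₁: β₁ > 0.
t = -9.036 / 1.025 = -8.816.
df = n − k − 1 = 474 − 3 − 1 = 470.
One-sided p ≈ 1.0000, which is ≥ 0.1, so fail to reject H₀.
The data do not give significant evidence that the true slope on maternal age is positive, holding the other predictors fixed.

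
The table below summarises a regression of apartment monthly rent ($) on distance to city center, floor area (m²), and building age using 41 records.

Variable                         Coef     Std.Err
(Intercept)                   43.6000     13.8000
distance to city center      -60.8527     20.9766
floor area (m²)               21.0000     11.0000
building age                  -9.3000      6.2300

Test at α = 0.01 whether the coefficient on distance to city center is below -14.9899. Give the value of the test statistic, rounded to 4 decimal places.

t = -2.1864

Read off: b = -60.8527, SE = 20.9766 for distance to city center.
H₀: β₁ = -14.9899 vs H₁: β₁ < -14.9899.
t = (-60.8527 − (-14.9899)) / 20.9766 = -2.1864.
df = n − k − 1 = 41 − 3 − 1 = 37.
One-sided p ≈ 0.0176, which is ≥ 0.01, so fail to reject H₀.
The data do not give significant evidence that the true slope on distance to city center is below -14.9899 $ per unit, holding the other predictors fixed.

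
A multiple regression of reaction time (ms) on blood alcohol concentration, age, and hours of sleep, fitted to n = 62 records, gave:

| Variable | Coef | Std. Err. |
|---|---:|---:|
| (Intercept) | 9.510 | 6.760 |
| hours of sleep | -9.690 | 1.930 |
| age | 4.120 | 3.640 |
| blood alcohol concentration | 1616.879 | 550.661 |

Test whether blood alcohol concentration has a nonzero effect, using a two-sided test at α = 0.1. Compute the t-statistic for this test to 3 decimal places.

t = 2.936

Read off: b = 1616.879, SE = 550.661 for blood alcohol concentration.
H₀: β₁ = 0 vs H₁: β₁ ≠ 0.
t = 1616.879 / 550.661 = 2.936.
df = n − k − 1 = 62 − 3 − 1 = 58.
Two-sided p ≈ 0.0048, which is < 0.1, so reject H₀.
There is evidence that blood alcohol concentration is associated with reaction time, holding the other predictors fixed.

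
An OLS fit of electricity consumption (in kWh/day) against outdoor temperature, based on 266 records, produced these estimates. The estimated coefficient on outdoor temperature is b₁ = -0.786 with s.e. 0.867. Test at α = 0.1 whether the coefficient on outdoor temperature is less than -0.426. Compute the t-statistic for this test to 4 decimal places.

t = -0.4152

H₀: β₁ = -0.426 vs H₁: β₁ < -0.426.
t = (b₁ − β₁⁰)/SE = (-0.786 − (-0.426)) / 0.867 = -0.4152.
df = n − 2 = 266 − 2 = 264.
One-sided p ≈ 0.3392, which is ≥ 0.1, so fail to reject H₀.
The data do not give significant evidence that the true slope on outdoor temperature is below -0.426 kWh/day per unit.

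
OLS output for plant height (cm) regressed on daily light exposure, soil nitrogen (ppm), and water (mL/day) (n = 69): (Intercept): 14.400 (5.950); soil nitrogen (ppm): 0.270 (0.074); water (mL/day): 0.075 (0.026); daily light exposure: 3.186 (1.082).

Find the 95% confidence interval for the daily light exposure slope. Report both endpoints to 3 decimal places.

Read off: b = 3.186, SE = 1.082 for daily light exposure.
df = n − k − 1 = 69 − 3 − 1 = 65.
t* = t_{0.025, 65} = 1.997138.
Margin = t* × SE = 1.997138 × 1.082 = 2.16090.
CI: 3.186 ± 2.16090 → (1.025, 5.347).

(1.025, 5.347)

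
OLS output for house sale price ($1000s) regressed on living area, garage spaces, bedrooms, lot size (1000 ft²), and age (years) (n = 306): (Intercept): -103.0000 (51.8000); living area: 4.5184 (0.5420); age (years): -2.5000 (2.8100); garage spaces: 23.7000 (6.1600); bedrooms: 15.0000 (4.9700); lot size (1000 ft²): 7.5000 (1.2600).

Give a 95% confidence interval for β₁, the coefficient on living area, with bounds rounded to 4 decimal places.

Read off: b = 4.5184, SE = 0.5420 for living area.
df = n − k − 1 = 306 − 5 − 1 = 300.
t* = t_{0.025, 300} = 1.967903.
Margin = t* × SE = 1.967903 × 0.5420 = 1.066603.
CI: 4.5184 ± 1.066603 → (3.4518, 5.5850).

(3.4518, 5.5850)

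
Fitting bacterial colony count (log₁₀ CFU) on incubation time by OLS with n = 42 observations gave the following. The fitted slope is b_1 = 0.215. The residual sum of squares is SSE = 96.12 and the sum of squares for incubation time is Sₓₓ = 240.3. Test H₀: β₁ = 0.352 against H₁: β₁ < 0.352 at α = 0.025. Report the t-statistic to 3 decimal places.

MSE = SSE/(n − 2) = 96.12/40 = 2.403.
SE(b_1) = √(MSE/Sₓₓ) = √(2.403/240.3) = 0.1.
t = (0.215 − 0.352) / 0.1 = -1.370.
df = n − 2 = 40.
One-sided p ≈ 0.0892, which is ≥ 0.025, so fail to reject H₀.
The data do not give significant evidence that the true slope on incubation time is below 0.352 log₁₀ CFU per unit.

t = -1.370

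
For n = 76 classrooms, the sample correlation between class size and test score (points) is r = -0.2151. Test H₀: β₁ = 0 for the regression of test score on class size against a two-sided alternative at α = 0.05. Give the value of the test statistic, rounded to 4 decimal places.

t = -1.8947

t = r·√(n − 2)/√(1 − r²) = -0.2151·√74/√0.953732 = -1.8947.
df = n − 2 = 74.
Two-sided p ≈ 0.0620, which is ≥ 0.05, so fail to reject H₀.
The data do not give significant evidence of a linear association between class size and test score.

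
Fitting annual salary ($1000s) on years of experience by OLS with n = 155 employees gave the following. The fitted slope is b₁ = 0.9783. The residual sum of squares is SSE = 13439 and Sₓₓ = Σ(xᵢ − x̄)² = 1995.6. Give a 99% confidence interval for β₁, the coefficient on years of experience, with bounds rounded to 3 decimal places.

MSE = SSE/(n − 2) = 13439/153 = 87.8366.
SE(b₁) = √(MSE/Sₓₓ) = √(87.8366/1995.6) = 0.209798.
df = n − 2 = 153.
t* = t_{0.005, 153} = 2.608344.
Margin = t* × SE = 2.608344 × 0.209798 = 0.54723.
CI: 0.9783 ± 0.54723 → (0.431, 1.526).
With 99% confidence, each one-unit increase in years of experience is associated with a change of between 0.431 and 1.526 $1000s in annual salary.

(0.431, 1.526)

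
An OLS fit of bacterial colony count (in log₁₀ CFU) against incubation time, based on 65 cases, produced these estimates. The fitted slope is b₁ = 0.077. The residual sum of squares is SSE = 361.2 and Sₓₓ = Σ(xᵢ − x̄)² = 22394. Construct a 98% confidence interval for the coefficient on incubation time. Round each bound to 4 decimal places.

(0.0388, 0.1152)

MSE = SSE/(n − 2) = 361.2/63 = 5.73333.
SE(b₁) = √(MSE/Sₓₓ) = √(5.73333/22394) = 0.0160007.
df = n − 2 = 63.
t* = t_{0.01, 63} = 2.387008.
Margin = t* × SE = 2.387008 × 0.0160007 = 0.038194.
CI: 0.077 ± 0.038194 → (0.0388, 0.1152).
With 98% confidence, each one-unit increase in incubation time is associated with a change of between 0.0388 and 0.1152 log₁₀ CFU in bacterial colony count.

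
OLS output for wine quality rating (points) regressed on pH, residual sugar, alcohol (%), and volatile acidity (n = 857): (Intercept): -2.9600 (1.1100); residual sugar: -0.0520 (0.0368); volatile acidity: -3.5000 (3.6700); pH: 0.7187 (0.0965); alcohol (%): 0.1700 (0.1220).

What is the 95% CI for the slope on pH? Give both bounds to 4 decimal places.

Read off: b = 0.7187, SE = 0.0965 for pH.
df = n − k − 1 = 857 − 4 − 1 = 852.
t* = t_{0.025, 852} = 1.962752.
Margin = t* × SE = 1.962752 × 0.0965 = 0.189406.
CI: 0.7187 ± 0.189406 → (0.5293, 0.9081).

(0.5293, 0.9081)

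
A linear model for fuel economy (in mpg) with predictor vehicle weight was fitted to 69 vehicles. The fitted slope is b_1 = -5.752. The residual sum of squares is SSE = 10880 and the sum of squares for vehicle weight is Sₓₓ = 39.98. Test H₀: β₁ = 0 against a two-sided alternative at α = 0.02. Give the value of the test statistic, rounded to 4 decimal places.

MSE = SSE/(n − 2) = 10880/67 = 162.388.
SE(b_1) = √(MSE/Sₓₓ) = √(162.388/39.98) = 2.01537.
t = -5.752 / 2.01537 = -2.8541.
df = n − 2 = 67.
Two-sided p ≈ 0.0057, which is < 0.02, so reject H₀.
There is evidence that vehicle weight is associated with fuel economy.

t = -2.8541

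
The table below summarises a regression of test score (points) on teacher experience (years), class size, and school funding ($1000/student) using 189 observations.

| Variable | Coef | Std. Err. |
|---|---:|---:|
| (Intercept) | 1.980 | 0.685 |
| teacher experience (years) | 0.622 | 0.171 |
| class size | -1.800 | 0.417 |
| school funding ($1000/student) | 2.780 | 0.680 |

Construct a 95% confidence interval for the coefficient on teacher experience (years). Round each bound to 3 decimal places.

(0.285, 0.959)

Read off: b = 0.622, SE = 0.171 for teacher experience (years).
df = n − k − 1 = 189 − 3 − 1 = 185.
t* = t_{0.025, 185} = 1.97287.
Margin = t* × SE = 1.97287 × 0.171 = 0.33736.
CI: 0.622 ± 0.33736 → (0.285, 0.959).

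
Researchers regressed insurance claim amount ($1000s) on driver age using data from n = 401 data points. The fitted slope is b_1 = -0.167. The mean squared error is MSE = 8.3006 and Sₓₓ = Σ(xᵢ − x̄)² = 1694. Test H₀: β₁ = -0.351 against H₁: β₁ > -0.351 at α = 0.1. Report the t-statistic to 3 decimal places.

SE(b_1) = √(MSE/Sₓₓ) = √(8.3006/1694) = 0.07.
t = (-0.167 − (-0.351)) / 0.07 = 2.629.
df = n − 2 = 399.
One-sided p ≈ 0.0045, which is < 0.1, so reject H₀.
There is evidence that the true slope on driver age exceeds -0.351 $1000s per unit.

t = 2.629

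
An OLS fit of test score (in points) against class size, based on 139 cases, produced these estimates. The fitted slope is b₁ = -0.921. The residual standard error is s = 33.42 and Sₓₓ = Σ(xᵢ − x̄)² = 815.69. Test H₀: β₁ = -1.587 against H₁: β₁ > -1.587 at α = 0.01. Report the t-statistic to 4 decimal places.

SE(b₁) = s/√Sₓₓ = 33.42/√815.69 = 1.17016.
t = (-0.921 − (-1.587)) / 1.17016 = 0.5692.
df = n − 2 = 137.
One-sided p ≈ 0.2851, which is ≥ 0.01, so fail to reject H₀.
The data do not give significant evidence that the true slope on class size exceeds -1.587 points per unit.

t = 0.5692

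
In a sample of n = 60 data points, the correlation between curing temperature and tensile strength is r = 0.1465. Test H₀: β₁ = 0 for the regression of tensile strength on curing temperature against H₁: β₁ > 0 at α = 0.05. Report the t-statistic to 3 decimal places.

t = 1.128

t = r·√(n − 2)/√(1 − r²) = 0.1465·√58/√0.978538 = 1.128.
df = n − 2 = 58.
One-sided p ≈ 0.1320, which is ≥ 0.05, so fail to reject H₀.
The data do not give significant evidence of a linear association between curing temperature and tensile strength.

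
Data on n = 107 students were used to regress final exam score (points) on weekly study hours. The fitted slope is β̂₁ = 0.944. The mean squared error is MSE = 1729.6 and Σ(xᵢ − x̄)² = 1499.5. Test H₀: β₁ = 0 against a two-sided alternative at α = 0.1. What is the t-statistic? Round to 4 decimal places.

SE(β̂₁) = √(MSE/Sₓₓ) = √(1729.6/1499.5) = 1.07399.
t = 0.944 / 1.07399 = 0.8790.
df = n − 2 = 105.
Two-sided p ≈ 0.3814, which is ≥ 0.1, so fail to reject H₀.
The data do not give significant evidence of an association between weekly study hours and final exam score.

t = 0.8790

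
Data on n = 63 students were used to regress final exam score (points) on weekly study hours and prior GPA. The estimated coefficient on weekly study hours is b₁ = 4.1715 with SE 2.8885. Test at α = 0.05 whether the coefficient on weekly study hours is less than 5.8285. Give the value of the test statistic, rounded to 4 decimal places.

t = -0.5737

H₀: β₁ = 5.8285 vs H₁: β₁ < 5.8285.
t = (b₁ − β₁⁰)/SE = (4.1715 − 5.8285) / 2.8885 = -0.5737.
df = n − k − 1 = 63 − 2 − 1 = 60.
One-sided p ≈ 0.2842, which is ≥ 0.05, so fail to reject H₀.
The data do not give significant evidence that the true slope on weekly study hours is below 5.8285 points per unit, holding the other predictors fixed.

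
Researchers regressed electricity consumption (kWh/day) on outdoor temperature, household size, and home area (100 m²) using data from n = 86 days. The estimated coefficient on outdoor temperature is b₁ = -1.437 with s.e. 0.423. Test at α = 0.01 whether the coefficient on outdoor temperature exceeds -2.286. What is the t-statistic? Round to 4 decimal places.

t = 2.0071

H₀: β₁ = -2.286 vs H₁: β₁ > -2.286.
t = (b₁ − β₁⁰)/SE = (-1.437 − (-2.286)) / 0.423 = 2.0071.
df = n − k − 1 = 86 − 3 − 1 = 82.
One-sided p ≈ 0.0240, which is ≥ 0.01, so fail to reject H₀.
The data do not give significant evidence that the true slope on outdoor temperature exceeds -2.286 kWh/day per unit, holding the other predictors fixed.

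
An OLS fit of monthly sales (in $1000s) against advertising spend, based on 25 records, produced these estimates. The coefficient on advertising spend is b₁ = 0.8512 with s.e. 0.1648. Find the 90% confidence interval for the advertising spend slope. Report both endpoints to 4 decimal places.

(0.5688, 1.1336)

df = n − 2 = 25 − 2 = 23.
t* = t_{0.05, 23} = 1.713872.
Margin = t* × SE = 1.713872 × 0.1648 = 0.282446.
CI: 0.8512 ± 0.282446 → (0.5688, 1.1336).
With 90% confidence, each one-unit increase in advertising spend is associated with a change of between 0.5688 and 1.1336 $1000s in monthly sales.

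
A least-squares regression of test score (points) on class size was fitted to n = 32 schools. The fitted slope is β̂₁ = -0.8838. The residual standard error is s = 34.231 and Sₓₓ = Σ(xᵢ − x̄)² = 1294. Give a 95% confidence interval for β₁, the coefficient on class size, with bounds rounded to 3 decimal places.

(-2.827, 1.060)

SE(β̂₁) = s/√Sₓₓ = 34.231/√1294 = 0.951596.
df = n − 2 = 30.
t* = t_{0.025, 30} = 2.042272.
Margin = t* × SE = 2.042272 × 0.951596 = 1.94342.
CI: -0.8838 ± 1.94342 → (-2.827, 1.060).
With 95% confidence, each one-unit increase in class size is associated with a change of between -2.827 and 1.060 points in test score.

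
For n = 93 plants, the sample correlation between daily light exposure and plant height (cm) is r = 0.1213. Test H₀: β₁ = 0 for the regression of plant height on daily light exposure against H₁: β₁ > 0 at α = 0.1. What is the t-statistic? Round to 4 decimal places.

t = r·√(n − 2)/√(1 − r²) = 0.1213·√91/√0.985286 = 1.1657.
df = n − 2 = 91.
One-sided p ≈ 0.1234, which is ≥ 0.1, so fail to reject H₀.
The data do not give significant evidence of a linear association between daily light exposure and plant height.

t = 1.1657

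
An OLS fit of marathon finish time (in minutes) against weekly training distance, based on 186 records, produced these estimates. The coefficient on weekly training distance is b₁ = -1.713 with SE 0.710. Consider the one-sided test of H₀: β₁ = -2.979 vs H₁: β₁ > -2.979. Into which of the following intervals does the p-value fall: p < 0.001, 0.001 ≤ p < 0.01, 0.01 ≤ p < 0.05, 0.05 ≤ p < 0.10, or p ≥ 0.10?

t = (-1.713 − (-2.979)) / 0.710 = 1.783.
df = n − 2 = 186 − 2 = 184.
One-sided p = P(T_{184} > t) ≈ 0.0381.
So 0.01 ≤ p < 0.05.

0.01 ≤ p < 0.05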